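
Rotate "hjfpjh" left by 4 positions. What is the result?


Input: "hjfpjh", rotate left by 4
First 4 characters: "hjfp"
Remaining characters: "jh"
Concatenate remaining + first: "jh" + "hjfp" = "jhhjfp"

jhhjfp


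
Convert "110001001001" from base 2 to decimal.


Input: "110001001001" in base 2
Positional expansion:
  Digit '1' (value 1) x 2^11 = 2048
  Digit '1' (value 1) x 2^10 = 1024
  Digit '0' (value 0) x 2^9 = 0
  Digit '0' (value 0) x 2^8 = 0
  Digit '0' (value 0) x 2^7 = 0
  Digit '1' (value 1) x 2^6 = 64
  Digit '0' (value 0) x 2^5 = 0
  Digit '0' (value 0) x 2^4 = 0
  Digit '1' (value 1) x 2^3 = 8
  Digit '0' (value 0) x 2^2 = 0
  Digit '0' (value 0) x 2^1 = 0
  Digit '1' (value 1) x 2^0 = 1
Sum = 3145

3145


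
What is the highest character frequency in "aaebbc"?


Input: aaebbc
Character counts:
  'a': 2
  'b': 2
  'c': 1
  'e': 1
Maximum frequency: 2

2


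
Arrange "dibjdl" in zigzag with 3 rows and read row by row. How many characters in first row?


Zigzag "dibjdl" into 3 rows:
Placing characters:
  'd' => row 0
  'i' => row 1
  'b' => row 2
  'j' => row 1
  'd' => row 0
  'l' => row 1
Rows:
  Row 0: "dd"
  Row 1: "ijl"
  Row 2: "b"
First row length: 2

2


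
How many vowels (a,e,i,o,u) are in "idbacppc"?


Input: idbacppc
Checking each character:
  'i' at position 0: vowel (running total: 1)
  'd' at position 1: consonant
  'b' at position 2: consonant
  'a' at position 3: vowel (running total: 2)
  'c' at position 4: consonant
  'p' at position 5: consonant
  'p' at position 6: consonant
  'c' at position 7: consonant
Total vowels: 2

2


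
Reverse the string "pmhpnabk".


Input: pmhpnabk
Reading characters right to left:
  Position 7: 'k'
  Position 6: 'b'
  Position 5: 'a'
  Position 4: 'n'
  Position 3: 'p'
  Position 2: 'h'
  Position 1: 'm'
  Position 0: 'p'
Reversed: kbanphmp

kbanphmp


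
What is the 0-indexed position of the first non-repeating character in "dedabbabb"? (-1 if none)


Input: dedabbabb
Character frequencies:
  'a': 2
  'b': 4
  'd': 2
  'e': 1
Scanning left to right for freq == 1:
  Position 0 ('d'): freq=2, skip
  Position 1 ('e'): unique! => answer = 1

1


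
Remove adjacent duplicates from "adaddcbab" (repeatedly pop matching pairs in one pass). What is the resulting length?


Input: adaddcbab
Stack-based adjacent duplicate removal:
  Read 'a': push. Stack: a
  Read 'd': push. Stack: ad
  Read 'a': push. Stack: ada
  Read 'd': push. Stack: adad
  Read 'd': matches stack top 'd' => pop. Stack: ada
  Read 'c': push. Stack: adac
  Read 'b': push. Stack: adacb
  Read 'a': push. Stack: adacba
  Read 'b': push. Stack: adacbab
Final stack: "adacbab" (length 7)

7


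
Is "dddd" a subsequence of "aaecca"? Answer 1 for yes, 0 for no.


Check if "dddd" is a subsequence of "aaecca"
Greedy scan:
  Position 0 ('a'): no match needed
  Position 1 ('a'): no match needed
  Position 2 ('e'): no match needed
  Position 3 ('c'): no match needed
  Position 4 ('c'): no match needed
  Position 5 ('a'): no match needed
Only matched 0/4 characters => not a subsequence

0


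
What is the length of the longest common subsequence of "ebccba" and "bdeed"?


LCS of "ebccba" and "bdeed"
DP table:
           b    d    e    e    d
      0    0    0    0    0    0
  e   0    0    0    1    1    1
  b   0    1    1    1    1    1
  c   0    1    1    1    1    1
  c   0    1    1    1    1    1
  b   0    1    1    1    1    1
  a   0    1    1    1    1    1
LCS length = dp[6][5] = 1

1


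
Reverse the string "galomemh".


Input: galomemh
Reading characters right to left:
  Position 7: 'h'
  Position 6: 'm'
  Position 5: 'e'
  Position 4: 'm'
  Position 3: 'o'
  Position 2: 'l'
  Position 1: 'a'
  Position 0: 'g'
Reversed: hmemolag

hmemolag


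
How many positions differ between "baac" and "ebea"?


Comparing "baac" and "ebea" position by position:
  Position 0: 'b' vs 'e' => DIFFER
  Position 1: 'a' vs 'b' => DIFFER
  Position 2: 'a' vs 'e' => DIFFER
  Position 3: 'c' vs 'a' => DIFFER
Positions that differ: 4

4


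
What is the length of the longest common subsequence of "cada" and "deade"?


LCS of "cada" and "deade"
DP table:
           d    e    a    d    e
      0    0    0    0    0    0
  c   0    0    0    0    0    0
  a   0    0    0    1    1    1
  d   0    1    1    1    2    2
  a   0    1    1    2    2    2
LCS length = dp[4][5] = 2

2


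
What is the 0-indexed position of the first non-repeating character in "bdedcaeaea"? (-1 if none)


Input: bdedcaeaea
Character frequencies:
  'a': 3
  'b': 1
  'c': 1
  'd': 2
  'e': 3
Scanning left to right for freq == 1:
  Position 0 ('b'): unique! => answer = 0

0


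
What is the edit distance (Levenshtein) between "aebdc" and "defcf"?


Computing edit distance: "aebdc" -> "defcf"
DP table:
           d    e    f    c    f
      0    1    2    3    4    5
  a   1    1    2    3    4    5
  e   2    2    1    2    3    4
  b   3    3    2    2    3    4
  d   4    3    3    3    3    4
  c   5    4    4    4    3    4
Edit distance = dp[5][5] = 4

4


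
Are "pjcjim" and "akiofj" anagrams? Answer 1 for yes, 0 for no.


Strings: "pjcjim", "akiofj"
Sorted first:  cijjmp
Sorted second: afijko
Differ at position 0: 'c' vs 'a' => not anagrams

0


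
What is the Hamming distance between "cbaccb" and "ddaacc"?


Comparing "cbaccb" and "ddaacc" position by position:
  Position 0: 'c' vs 'd' => differ
  Position 1: 'b' vs 'd' => differ
  Position 2: 'a' vs 'a' => same
  Position 3: 'c' vs 'a' => differ
  Position 4: 'c' vs 'c' => same
  Position 5: 'b' vs 'c' => differ
Total differences (Hamming distance): 4

4


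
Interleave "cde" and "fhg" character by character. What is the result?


Interleaving "cde" and "fhg":
  Position 0: 'c' from first, 'f' from second => "cf"
  Position 1: 'd' from first, 'h' from second => "dh"
  Position 2: 'e' from first, 'g' from second => "eg"
Result: cfdheg

cfdheg


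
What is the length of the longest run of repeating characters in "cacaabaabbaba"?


Input: "cacaabaabbaba"
Scanning for longest run:
  Position 1 ('a'): new char, reset run to 1
  Position 2 ('c'): new char, reset run to 1
  Position 3 ('a'): new char, reset run to 1
  Position 4 ('a'): continues run of 'a', length=2
  Position 5 ('b'): new char, reset run to 1
  Position 6 ('a'): new char, reset run to 1
  Position 7 ('a'): continues run of 'a', length=2
  Position 8 ('b'): new char, reset run to 1
  Position 9 ('b'): continues run of 'b', length=2
  Position 10 ('a'): new char, reset run to 1
  Position 11 ('b'): new char, reset run to 1
  Position 12 ('a'): new char, reset run to 1
Longest run: 'a' with length 2

2


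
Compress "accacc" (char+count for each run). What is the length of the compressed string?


Input: accacc
Runs:
  'a' x 1 => "a1"
  'c' x 2 => "c2"
  'a' x 1 => "a1"
  'c' x 2 => "c2"
Compressed: "a1c2a1c2"
Compressed length: 8

8


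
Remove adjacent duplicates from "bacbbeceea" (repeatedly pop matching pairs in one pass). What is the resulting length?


Input: bacbbeceea
Stack-based adjacent duplicate removal:
  Read 'b': push. Stack: b
  Read 'a': push. Stack: ba
  Read 'c': push. Stack: bac
  Read 'b': push. Stack: bacb
  Read 'b': matches stack top 'b' => pop. Stack: bac
  Read 'e': push. Stack: bace
  Read 'c': push. Stack: bacec
  Read 'e': push. Stack: bacece
  Read 'e': matches stack top 'e' => pop. Stack: bacec
  Read 'a': push. Stack: baceca
Final stack: "baceca" (length 6)

6


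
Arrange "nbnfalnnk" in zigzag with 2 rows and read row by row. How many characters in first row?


Zigzag "nbnfalnnk" into 2 rows:
Placing characters:
  'n' => row 0
  'b' => row 1
  'n' => row 0
  'f' => row 1
  'a' => row 0
  'l' => row 1
  'n' => row 0
  'n' => row 1
  'k' => row 0
Rows:
  Row 0: "nnank"
  Row 1: "bfln"
First row length: 5

5


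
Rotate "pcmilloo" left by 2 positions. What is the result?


Input: "pcmilloo", rotate left by 2
First 2 characters: "pc"
Remaining characters: "milloo"
Concatenate remaining + first: "milloo" + "pc" = "milloopc"

milloopc


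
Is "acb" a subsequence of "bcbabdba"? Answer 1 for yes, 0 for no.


Check if "acb" is a subsequence of "bcbabdba"
Greedy scan:
  Position 0 ('b'): no match needed
  Position 1 ('c'): no match needed
  Position 2 ('b'): no match needed
  Position 3 ('a'): matches sub[0] = 'a'
  Position 4 ('b'): no match needed
  Position 5 ('d'): no match needed
  Position 6 ('b'): no match needed
  Position 7 ('a'): no match needed
Only matched 1/3 characters => not a subsequence

0


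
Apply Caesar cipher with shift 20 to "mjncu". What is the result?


Caesar cipher: shift "mjncu" by 20
  'm' (pos 12) + 20 = pos 6 = 'g'
  'j' (pos 9) + 20 = pos 3 = 'd'
  'n' (pos 13) + 20 = pos 7 = 'h'
  'c' (pos 2) + 20 = pos 22 = 'w'
  'u' (pos 20) + 20 = pos 14 = 'o'
Result: gdhwo

gdhwo


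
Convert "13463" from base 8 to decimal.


Input: "13463" in base 8
Positional expansion:
  Digit '1' (value 1) x 8^4 = 4096
  Digit '3' (value 3) x 8^3 = 1536
  Digit '4' (value 4) x 8^2 = 256
  Digit '6' (value 6) x 8^1 = 48
  Digit '3' (value 3) x 8^0 = 3
Sum = 5939

5939


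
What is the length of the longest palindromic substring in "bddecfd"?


Input: "bddecfd"
Checking substrings for palindromes:
  [1:3] "dd" (len 2) => palindrome
Longest palindromic substring: "dd" with length 2

2


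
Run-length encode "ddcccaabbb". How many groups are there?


Input: ddcccaabbb
Scanning for consecutive runs:
  Group 1: 'd' x 2 (positions 0-1)
  Group 2: 'c' x 3 (positions 2-4)
  Group 3: 'a' x 2 (positions 5-6)
  Group 4: 'b' x 3 (positions 7-9)
Total groups: 4

4


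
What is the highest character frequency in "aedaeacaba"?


Input: aedaeacaba
Character counts:
  'a': 5
  'b': 1
  'c': 1
  'd': 1
  'e': 2
Maximum frequency: 5

5


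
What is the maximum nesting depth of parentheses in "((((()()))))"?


Input: "((((()()))))"
Tracking depth:
  Position 0 '(': depth becomes 1
  Position 1 '(': depth becomes 2
  Position 2 '(': depth becomes 3
  Position 3 '(': depth becomes 4
  Position 4 '(': depth becomes 5
  Position 5 ')': depth becomes 4
  Position 6 '(': depth becomes 5
  Position 7 ')': depth becomes 4
  Position 8 ')': depth becomes 3
  Position 9 ')': depth becomes 2
  Position 10 ')': depth becomes 1
  Position 11 ')': depth becomes 0
Maximum depth reached: 5

5


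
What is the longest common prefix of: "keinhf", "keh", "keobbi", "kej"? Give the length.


Words: keinhf, keh, keobbi, kej
  Position 0: all 'k' => match
  Position 1: all 'e' => match
  Position 2: ('i', 'h', 'o', 'j') => mismatch, stop
LCP = "ke" (length 2)

2


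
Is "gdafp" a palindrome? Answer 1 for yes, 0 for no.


Input: gdafp
Reversed: pfadg
  Compare pos 0 ('g') with pos 4 ('p'): MISMATCH
  Compare pos 1 ('d') with pos 3 ('f'): MISMATCH
Result: not a palindrome

0


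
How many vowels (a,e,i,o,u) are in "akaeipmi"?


Input: akaeipmi
Checking each character:
  'a' at position 0: vowel (running total: 1)
  'k' at position 1: consonant
  'a' at position 2: vowel (running total: 2)
  'e' at position 3: vowel (running total: 3)
  'i' at position 4: vowel (running total: 4)
  'p' at position 5: consonant
  'm' at position 6: consonant
  'i' at position 7: vowel (running total: 5)
Total vowels: 5

5


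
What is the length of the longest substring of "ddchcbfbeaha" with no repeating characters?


Input: "ddchcbfbeaha"
Sliding window (track last position of each char):
  Position 0 ('d'): window [0,0] length 1 -- new best
  Position 1 ('d'): repeat (last at 0), move window start to 1
  Position 1 ('d'): window [1,1] length 1
  Position 2 ('c'): window [1,2] length 2 -- new best
  Position 3 ('h'): window [1,3] length 3 -- new best
  Position 4 ('c'): repeat (last at 2), move window start to 3
  Position 4 ('c'): window [3,4] length 2
  Position 5 ('b'): window [3,5] length 3
  Position 6 ('f'): window [3,6] length 4 -- new best
  Position 7 ('b'): repeat (last at 5), move window start to 6
  Position 7 ('b'): window [6,7] length 2
  Position 8 ('e'): window [6,8] length 3
  Position 9 ('a'): window [6,9] length 4
  Position 10 ('h'): window [6,10] length 5 -- new best
  Position 11 ('a'): repeat (last at 9), move window start to 10
  Position 11 ('a'): window [10,11] length 2
Longest substring with no repeats: "fbeah" with length 5

5


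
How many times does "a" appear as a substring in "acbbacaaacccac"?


Searching for "a" in "acbbacaaacccac"
Scanning each position:
  Position 0: "a" => MATCH
  Position 1: "c" => no
  Position 2: "b" => no
  Position 3: "b" => no
  Position 4: "a" => MATCH
  Position 5: "c" => no
  Position 6: "a" => MATCH
  Position 7: "a" => MATCH
  Position 8: "a" => MATCH
  Position 9: "c" => no
  Position 10: "c" => no
  Position 11: "c" => no
  Position 12: "a" => MATCH
  Position 13: "c" => no
Total occurrences: 6

6


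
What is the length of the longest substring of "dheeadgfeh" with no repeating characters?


Input: "dheeadgfeh"
Sliding window (track last position of each char):
  Position 0 ('d'): window [0,0] length 1 -- new best
  Position 1 ('h'): window [0,1] length 2 -- new best
  Position 2 ('e'): window [0,2] length 3 -- new best
  Position 3 ('e'): repeat (last at 2), move window start to 3
  Position 3 ('e'): window [3,3] length 1
  Position 4 ('a'): window [3,4] length 2
  Position 5 ('d'): window [3,5] length 3
  Position 6 ('g'): window [3,6] length 4 -- new best
  Position 7 ('f'): window [3,7] length 5 -- new best
  Position 8 ('e'): repeat (last at 3), move window start to 4
  Position 8 ('e'): window [4,8] length 5
  Position 9 ('h'): window [4,9] length 6 -- new best
Longest substring with no repeats: "adgfeh" with length 6

6


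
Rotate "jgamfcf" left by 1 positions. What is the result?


Input: "jgamfcf", rotate left by 1
First 1 characters: "j"
Remaining characters: "gamfcf"
Concatenate remaining + first: "gamfcf" + "j" = "gamfcfj"

gamfcfj


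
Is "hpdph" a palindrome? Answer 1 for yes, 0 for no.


Input: hpdph
Reversed: hpdph
  Compare pos 0 ('h') with pos 4 ('h'): match
  Compare pos 1 ('p') with pos 3 ('p'): match
Result: palindrome

1


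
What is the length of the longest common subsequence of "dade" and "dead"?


LCS of "dade" and "dead"
DP table:
           d    e    a    d
      0    0    0    0    0
  d   0    1    1    1    1
  a   0    1    1    2    2
  d   0    1    1    2    3
  e   0    1    2    2    3
LCS length = dp[4][4] = 3

3


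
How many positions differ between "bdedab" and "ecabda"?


Comparing "bdedab" and "ecabda" position by position:
  Position 0: 'b' vs 'e' => DIFFER
  Position 1: 'd' vs 'c' => DIFFER
  Position 2: 'e' vs 'a' => DIFFER
  Position 3: 'd' vs 'b' => DIFFER
  Position 4: 'a' vs 'd' => DIFFER
  Position 5: 'b' vs 'a' => DIFFER
Positions that differ: 6

6


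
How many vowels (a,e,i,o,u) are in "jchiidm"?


Input: jchiidm
Checking each character:
  'j' at position 0: consonant
  'c' at position 1: consonant
  'h' at position 2: consonant
  'i' at position 3: vowel (running total: 1)
  'i' at position 4: vowel (running total: 2)
  'd' at position 5: consonant
  'm' at position 6: consonant
Total vowels: 2

2


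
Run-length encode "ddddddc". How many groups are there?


Input: ddddddc
Scanning for consecutive runs:
  Group 1: 'd' x 6 (positions 0-5)
  Group 2: 'c' x 1 (positions 6-6)
Total groups: 2

2


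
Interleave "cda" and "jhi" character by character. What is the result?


Interleaving "cda" and "jhi":
  Position 0: 'c' from first, 'j' from second => "cj"
  Position 1: 'd' from first, 'h' from second => "dh"
  Position 2: 'a' from first, 'i' from second => "ai"
Result: cjdhai

cjdhai


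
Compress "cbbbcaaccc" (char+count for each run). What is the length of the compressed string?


Input: cbbbcaaccc
Runs:
  'c' x 1 => "c1"
  'b' x 3 => "b3"
  'c' x 1 => "c1"
  'a' x 2 => "a2"
  'c' x 3 => "c3"
Compressed: "c1b3c1a2c3"
Compressed length: 10

10


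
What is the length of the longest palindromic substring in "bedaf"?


Input: "bedaf"
Checking substrings for palindromes:
  No multi-char palindromic substrings found
Longest palindromic substring: "b" with length 1

1


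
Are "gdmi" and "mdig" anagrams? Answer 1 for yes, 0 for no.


Strings: "gdmi", "mdig"
Sorted first:  dgim
Sorted second: dgim
Sorted forms match => anagrams

1


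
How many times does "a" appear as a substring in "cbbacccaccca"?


Searching for "a" in "cbbacccaccca"
Scanning each position:
  Position 0: "c" => no
  Position 1: "b" => no
  Position 2: "b" => no
  Position 3: "a" => MATCH
  Position 4: "c" => no
  Position 5: "c" => no
  Position 6: "c" => no
  Position 7: "a" => MATCH
  Position 8: "c" => no
  Position 9: "c" => no
  Position 10: "c" => no
  Position 11: "a" => MATCH
Total occurrences: 3

3


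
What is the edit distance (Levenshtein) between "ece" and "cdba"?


Computing edit distance: "ece" -> "cdba"
DP table:
           c    d    b    a
      0    1    2    3    4
  e   1    1    2    3    4
  c   2    1    2    3    4
  e   3    2    2    3    4
Edit distance = dp[3][4] = 4

4


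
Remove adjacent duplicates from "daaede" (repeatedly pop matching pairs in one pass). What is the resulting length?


Input: daaede
Stack-based adjacent duplicate removal:
  Read 'd': push. Stack: d
  Read 'a': push. Stack: da
  Read 'a': matches stack top 'a' => pop. Stack: d
  Read 'e': push. Stack: de
  Read 'd': push. Stack: ded
  Read 'e': push. Stack: dede
Final stack: "dede" (length 4)

4


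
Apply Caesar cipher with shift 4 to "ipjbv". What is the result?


Caesar cipher: shift "ipjbv" by 4
  'i' (pos 8) + 4 = pos 12 = 'm'
  'p' (pos 15) + 4 = pos 19 = 't'
  'j' (pos 9) + 4 = pos 13 = 'n'
  'b' (pos 1) + 4 = pos 5 = 'f'
  'v' (pos 21) + 4 = pos 25 = 'z'
Result: mtnfz

mtnfz


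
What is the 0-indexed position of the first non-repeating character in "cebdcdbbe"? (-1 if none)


Input: cebdcdbbe
Character frequencies:
  'b': 3
  'c': 2
  'd': 2
  'e': 2
Scanning left to right for freq == 1:
  Position 0 ('c'): freq=2, skip
  Position 1 ('e'): freq=2, skip
  Position 2 ('b'): freq=3, skip
  Position 3 ('d'): freq=2, skip
  Position 4 ('c'): freq=2, skip
  Position 5 ('d'): freq=2, skip
  Position 6 ('b'): freq=3, skip
  Position 7 ('b'): freq=3, skip
  Position 8 ('e'): freq=2, skip
  No unique character found => answer = -1

-1


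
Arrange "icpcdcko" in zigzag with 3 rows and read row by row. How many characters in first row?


Zigzag "icpcdcko" into 3 rows:
Placing characters:
  'i' => row 0
  'c' => row 1
  'p' => row 2
  'c' => row 1
  'd' => row 0
  'c' => row 1
  'k' => row 2
  'o' => row 1
Rows:
  Row 0: "id"
  Row 1: "ccco"
  Row 2: "pk"
First row length: 2

2


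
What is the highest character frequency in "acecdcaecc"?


Input: acecdcaecc
Character counts:
  'a': 2
  'c': 5
  'd': 1
  'e': 2
Maximum frequency: 5

5


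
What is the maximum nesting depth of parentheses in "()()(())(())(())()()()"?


Input: "()()(())(())(())()()()"
Tracking depth:
  Position 0 '(': depth becomes 1
  Position 1 ')': depth becomes 0
  Position 2 '(': depth becomes 1
  Position 3 ')': depth becomes 0
  Position 4 '(': depth becomes 1
  Position 5 '(': depth becomes 2
  Position 6 ')': depth becomes 1
  Position 7 ')': depth becomes 0
  Position 8 '(': depth becomes 1
  Position 9 '(': depth becomes 2
  Position 10 ')': depth becomes 1
  Position 11 ')': depth becomes 0
  Position 12 '(': depth becomes 1
  Position 13 '(': depth becomes 2
  Position 14 ')': depth becomes 1
  Position 15 ')': depth becomes 0
  Position 16 '(': depth becomes 1
  Position 17 ')': depth becomes 0
  Position 18 '(': depth becomes 1
  Position 19 ')': depth becomes 0
  Position 20 '(': depth becomes 1
  Position 21 ')': depth becomes 0
Maximum depth reached: 2

2


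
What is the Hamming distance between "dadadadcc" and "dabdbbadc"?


Comparing "dadadadcc" and "dabdbbadc" position by position:
  Position 0: 'd' vs 'd' => same
  Position 1: 'a' vs 'a' => same
  Position 2: 'd' vs 'b' => differ
  Position 3: 'a' vs 'd' => differ
  Position 4: 'd' vs 'b' => differ
  Position 5: 'a' vs 'b' => differ
  Position 6: 'd' vs 'a' => differ
  Position 7: 'c' vs 'd' => differ
  Position 8: 'c' vs 'c' => same
Total differences (Hamming distance): 6

6


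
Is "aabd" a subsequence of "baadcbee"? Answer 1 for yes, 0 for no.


Check if "aabd" is a subsequence of "baadcbee"
Greedy scan:
  Position 0 ('b'): no match needed
  Position 1 ('a'): matches sub[0] = 'a'
  Position 2 ('a'): matches sub[1] = 'a'
  Position 3 ('d'): no match needed
  Position 4 ('c'): no match needed
  Position 5 ('b'): matches sub[2] = 'b'
  Position 6 ('e'): no match needed
  Position 7 ('e'): no match needed
Only matched 3/4 characters => not a subsequence

0


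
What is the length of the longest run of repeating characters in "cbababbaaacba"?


Input: "cbababbaaacba"
Scanning for longest run:
  Position 1 ('b'): new char, reset run to 1
  Position 2 ('a'): new char, reset run to 1
  Position 3 ('b'): new char, reset run to 1
  Position 4 ('a'): new char, reset run to 1
  Position 5 ('b'): new char, reset run to 1
  Position 6 ('b'): continues run of 'b', length=2
  Position 7 ('a'): new char, reset run to 1
  Position 8 ('a'): continues run of 'a', length=2
  Position 9 ('a'): continues run of 'a', length=3
  Position 10 ('c'): new char, reset run to 1
  Position 11 ('b'): new char, reset run to 1
  Position 12 ('a'): new char, reset run to 1
Longest run: 'a' with length 3

3


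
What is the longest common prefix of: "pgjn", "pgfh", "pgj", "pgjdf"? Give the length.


Words: pgjn, pgfh, pgj, pgjdf
  Position 0: all 'p' => match
  Position 1: all 'g' => match
  Position 2: ('j', 'f', 'j', 'j') => mismatch, stop
LCP = "pg" (length 2)

2


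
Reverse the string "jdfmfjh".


Input: jdfmfjh
Reading characters right to left:
  Position 6: 'h'
  Position 5: 'j'
  Position 4: 'f'
  Position 3: 'm'
  Position 2: 'f'
  Position 1: 'd'
  Position 0: 'j'
Reversed: hjfmfdj

hjfmfdj


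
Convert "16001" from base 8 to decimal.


Input: "16001" in base 8
Positional expansion:
  Digit '1' (value 1) x 8^4 = 4096
  Digit '6' (value 6) x 8^3 = 3072
  Digit '0' (value 0) x 8^2 = 0
  Digit '0' (value 0) x 8^1 = 0
  Digit '1' (value 1) x 8^0 = 1
Sum = 7169

7169


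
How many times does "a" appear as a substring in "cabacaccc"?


Searching for "a" in "cabacaccc"
Scanning each position:
  Position 0: "c" => no
  Position 1: "a" => MATCH
  Position 2: "b" => no
  Position 3: "a" => MATCH
  Position 4: "c" => no
  Position 5: "a" => MATCH
  Position 6: "c" => no
  Position 7: "c" => no
  Position 8: "c" => no
Total occurrences: 3

3


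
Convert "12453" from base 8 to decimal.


Input: "12453" in base 8
Positional expansion:
  Digit '1' (value 1) x 8^4 = 4096
  Digit '2' (value 2) x 8^3 = 1024
  Digit '4' (value 4) x 8^2 = 256
  Digit '5' (value 5) x 8^1 = 40
  Digit '3' (value 3) x 8^0 = 3
Sum = 5419

5419


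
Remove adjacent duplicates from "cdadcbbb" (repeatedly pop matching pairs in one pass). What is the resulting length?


Input: cdadcbbb
Stack-based adjacent duplicate removal:
  Read 'c': push. Stack: c
  Read 'd': push. Stack: cd
  Read 'a': push. Stack: cda
  Read 'd': push. Stack: cdad
  Read 'c': push. Stack: cdadc
  Read 'b': push. Stack: cdadcb
  Read 'b': matches stack top 'b' => pop. Stack: cdadc
  Read 'b': push. Stack: cdadcb
Final stack: "cdadcb" (length 6)

6


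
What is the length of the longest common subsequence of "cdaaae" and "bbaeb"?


LCS of "cdaaae" and "bbaeb"
DP table:
           b    b    a    e    b
      0    0    0    0    0    0
  c   0    0    0    0    0    0
  d   0    0    0    0    0    0
  a   0    0    0    1    1    1
  a   0    0    0    1    1    1
  a   0    0    0    1    1    1
  e   0    0    0    1    2    2
LCS length = dp[6][5] = 2

2


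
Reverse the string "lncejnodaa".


Input: lncejnodaa
Reading characters right to left:
  Position 9: 'a'
  Position 8: 'a'
  Position 7: 'd'
  Position 6: 'o'
  Position 5: 'n'
  Position 4: 'j'
  Position 3: 'e'
  Position 2: 'c'
  Position 1: 'n'
  Position 0: 'l'
Reversed: aadonjecnl

aadonjecnl


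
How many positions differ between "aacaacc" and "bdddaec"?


Comparing "aacaacc" and "bdddaec" position by position:
  Position 0: 'a' vs 'b' => DIFFER
  Position 1: 'a' vs 'd' => DIFFER
  Position 2: 'c' vs 'd' => DIFFER
  Position 3: 'a' vs 'd' => DIFFER
  Position 4: 'a' vs 'a' => same
  Position 5: 'c' vs 'e' => DIFFER
  Position 6: 'c' vs 'c' => same
Positions that differ: 5

5


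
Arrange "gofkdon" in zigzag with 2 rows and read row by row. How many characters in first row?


Zigzag "gofkdon" into 2 rows:
Placing characters:
  'g' => row 0
  'o' => row 1
  'f' => row 0
  'k' => row 1
  'd' => row 0
  'o' => row 1
  'n' => row 0
Rows:
  Row 0: "gfdn"
  Row 1: "oko"
First row length: 4

4


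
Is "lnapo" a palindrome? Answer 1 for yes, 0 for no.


Input: lnapo
Reversed: opanl
  Compare pos 0 ('l') with pos 4 ('o'): MISMATCH
  Compare pos 1 ('n') with pos 3 ('p'): MISMATCH
Result: not a palindrome

0


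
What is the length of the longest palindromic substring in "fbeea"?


Input: "fbeea"
Checking substrings for palindromes:
  [2:4] "ee" (len 2) => palindrome
Longest palindromic substring: "ee" with length 2

2


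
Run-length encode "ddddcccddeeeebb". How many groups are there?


Input: ddddcccddeeeebb
Scanning for consecutive runs:
  Group 1: 'd' x 4 (positions 0-3)
  Group 2: 'c' x 3 (positions 4-6)
  Group 3: 'd' x 2 (positions 7-8)
  Group 4: 'e' x 4 (positions 9-12)
  Group 5: 'b' x 2 (positions 13-14)
Total groups: 5

5


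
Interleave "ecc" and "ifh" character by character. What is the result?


Interleaving "ecc" and "ifh":
  Position 0: 'e' from first, 'i' from second => "ei"
  Position 1: 'c' from first, 'f' from second => "cf"
  Position 2: 'c' from first, 'h' from second => "ch"
Result: eicfch

eicfch


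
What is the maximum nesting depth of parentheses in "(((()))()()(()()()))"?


Input: "(((()))()()(()()()))"
Tracking depth:
  Position 0 '(': depth becomes 1
  Position 1 '(': depth becomes 2
  Position 2 '(': depth becomes 3
  Position 3 '(': depth becomes 4
  Position 4 ')': depth becomes 3
  Position 5 ')': depth becomes 2
  Position 6 ')': depth becomes 1
  Position 7 '(': depth becomes 2
  Position 8 ')': depth becomes 1
  Position 9 '(': depth becomes 2
  Position 10 ')': depth becomes 1
  Position 11 '(': depth becomes 2
  Position 12 '(': depth becomes 3
  Position 13 ')': depth becomes 2
  Position 14 '(': depth becomes 3
  Position 15 ')': depth becomes 2
  Position 16 '(': depth becomes 3
  Position 17 ')': depth becomes 2
  Position 18 ')': depth becomes 1
  Position 19 ')': depth becomes 0
Maximum depth reached: 4

4


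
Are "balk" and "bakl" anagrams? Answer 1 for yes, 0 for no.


Strings: "balk", "bakl"
Sorted first:  abkl
Sorted second: abkl
Sorted forms match => anagrams

1


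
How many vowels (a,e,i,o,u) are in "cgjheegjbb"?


Input: cgjheegjbb
Checking each character:
  'c' at position 0: consonant
  'g' at position 1: consonant
  'j' at position 2: consonant
  'h' at position 3: consonant
  'e' at position 4: vowel (running total: 1)
  'e' at position 5: vowel (running total: 2)
  'g' at position 6: consonant
  'j' at position 7: consonant
  'b' at position 8: consonant
  'b' at position 9: consonant
Total vowels: 2

2


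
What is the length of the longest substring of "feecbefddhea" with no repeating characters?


Input: "feecbefddhea"
Sliding window (track last position of each char):
  Position 0 ('f'): window [0,0] length 1 -- new best
  Position 1 ('e'): window [0,1] length 2 -- new best
  Position 2 ('e'): repeat (last at 1), move window start to 2
  Position 2 ('e'): window [2,2] length 1
  Position 3 ('c'): window [2,3] length 2
  Position 4 ('b'): window [2,4] length 3 -- new best
  Position 5 ('e'): repeat (last at 2), move window start to 3
  Position 5 ('e'): window [3,5] length 3
  Position 6 ('f'): window [3,6] length 4 -- new best
  Position 7 ('d'): window [3,7] length 5 -- new best
  Position 8 ('d'): repeat (last at 7), move window start to 8
  Position 8 ('d'): window [8,8] length 1
  Position 9 ('h'): window [8,9] length 2
  Position 10 ('e'): window [8,10] length 3
  Position 11 ('a'): window [8,11] length 4
Longest substring with no repeats: "cbefd" with length 5

5


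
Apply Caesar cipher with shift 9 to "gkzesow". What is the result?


Caesar cipher: shift "gkzesow" by 9
  'g' (pos 6) + 9 = pos 15 = 'p'
  'k' (pos 10) + 9 = pos 19 = 't'
  'z' (pos 25) + 9 = pos 8 = 'i'
  'e' (pos 4) + 9 = pos 13 = 'n'
  's' (pos 18) + 9 = pos 1 = 'b'
  'o' (pos 14) + 9 = pos 23 = 'x'
  'w' (pos 22) + 9 = pos 5 = 'f'
Result: ptinbxf

ptinbxf


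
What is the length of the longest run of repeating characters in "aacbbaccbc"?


Input: "aacbbaccbc"
Scanning for longest run:
  Position 1 ('a'): continues run of 'a', length=2
  Position 2 ('c'): new char, reset run to 1
  Position 3 ('b'): new char, reset run to 1
  Position 4 ('b'): continues run of 'b', length=2
  Position 5 ('a'): new char, reset run to 1
  Position 6 ('c'): new char, reset run to 1
  Position 7 ('c'): continues run of 'c', length=2
  Position 8 ('b'): new char, reset run to 1
  Position 9 ('c'): new char, reset run to 1
Longest run: 'a' with length 2

2


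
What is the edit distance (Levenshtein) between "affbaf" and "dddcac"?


Computing edit distance: "affbaf" -> "dddcac"
DP table:
           d    d    d    c    a    c
      0    1    2    3    4    5    6
  a   1    1    2    3    4    4    5
  f   2    2    2    3    4    5    5
  f   3    3    3    3    4    5    6
  b   4    4    4    4    4    5    6
  a   5    5    5    5    5    4    5
  f   6    6    6    6    6    5    5
Edit distance = dp[6][6] = 5

5


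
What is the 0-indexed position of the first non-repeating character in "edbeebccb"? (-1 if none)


Input: edbeebccb
Character frequencies:
  'b': 3
  'c': 2
  'd': 1
  'e': 3
Scanning left to right for freq == 1:
  Position 0 ('e'): freq=3, skip
  Position 1 ('d'): unique! => answer = 1

1


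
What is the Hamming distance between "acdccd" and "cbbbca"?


Comparing "acdccd" and "cbbbca" position by position:
  Position 0: 'a' vs 'c' => differ
  Position 1: 'c' vs 'b' => differ
  Position 2: 'd' vs 'b' => differ
  Position 3: 'c' vs 'b' => differ
  Position 4: 'c' vs 'c' => same
  Position 5: 'd' vs 'a' => differ
Total differences (Hamming distance): 5

5


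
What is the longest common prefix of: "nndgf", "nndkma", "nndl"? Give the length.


Words: nndgf, nndkma, nndl
  Position 0: all 'n' => match
  Position 1: all 'n' => match
  Position 2: all 'd' => match
  Position 3: ('g', 'k', 'l') => mismatch, stop
LCP = "nnd" (length 3)

3


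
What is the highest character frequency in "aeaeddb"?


Input: aeaeddb
Character counts:
  'a': 2
  'b': 1
  'd': 2
  'e': 2
Maximum frequency: 2

2


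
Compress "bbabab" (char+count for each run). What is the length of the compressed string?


Input: bbabab
Runs:
  'b' x 2 => "b2"
  'a' x 1 => "a1"
  'b' x 1 => "b1"
  'a' x 1 => "a1"
  'b' x 1 => "b1"
Compressed: "b2a1b1a1b1"
Compressed length: 10

10


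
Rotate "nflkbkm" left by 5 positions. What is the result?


Input: "nflkbkm", rotate left by 5
First 5 characters: "nflkb"
Remaining characters: "km"
Concatenate remaining + first: "km" + "nflkb" = "kmnflkb"

kmnflkb


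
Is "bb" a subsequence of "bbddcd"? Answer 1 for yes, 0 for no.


Check if "bb" is a subsequence of "bbddcd"
Greedy scan:
  Position 0 ('b'): matches sub[0] = 'b'
  Position 1 ('b'): matches sub[1] = 'b'
  Position 2 ('d'): no match needed
  Position 3 ('d'): no match needed
  Position 4 ('c'): no match needed
  Position 5 ('d'): no match needed
All 2 characters matched => is a subsequence

1


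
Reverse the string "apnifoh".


Input: apnifoh
Reading characters right to left:
  Position 6: 'h'
  Position 5: 'o'
  Position 4: 'f'
  Position 3: 'i'
  Position 2: 'n'
  Position 1: 'p'
  Position 0: 'a'
Reversed: hofinpa

hofinpa


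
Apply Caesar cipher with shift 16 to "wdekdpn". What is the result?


Caesar cipher: shift "wdekdpn" by 16
  'w' (pos 22) + 16 = pos 12 = 'm'
  'd' (pos 3) + 16 = pos 19 = 't'
  'e' (pos 4) + 16 = pos 20 = 'u'
  'k' (pos 10) + 16 = pos 0 = 'a'
  'd' (pos 3) + 16 = pos 19 = 't'
  'p' (pos 15) + 16 = pos 5 = 'f'
  'n' (pos 13) + 16 = pos 3 = 'd'
Result: mtuatfd

mtuatfd


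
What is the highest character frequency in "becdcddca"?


Input: becdcddca
Character counts:
  'a': 1
  'b': 1
  'c': 3
  'd': 3
  'e': 1
Maximum frequency: 3

3


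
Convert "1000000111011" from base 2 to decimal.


Input: "1000000111011" in base 2
Positional expansion:
  Digit '1' (value 1) x 2^12 = 4096
  Digit '0' (value 0) x 2^11 = 0
  Digit '0' (value 0) x 2^10 = 0
  Digit '0' (value 0) x 2^9 = 0
  Digit '0' (value 0) x 2^8 = 0
  Digit '0' (value 0) x 2^7 = 0
  Digit '0' (value 0) x 2^6 = 0
  Digit '1' (value 1) x 2^5 = 32
  Digit '1' (value 1) x 2^4 = 16
  Digit '1' (value 1) x 2^3 = 8
  Digit '0' (value 0) x 2^2 = 0
  Digit '1' (value 1) x 2^1 = 2
  Digit '1' (value 1) x 2^0 = 1
Sum = 4155

4155


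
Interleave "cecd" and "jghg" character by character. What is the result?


Interleaving "cecd" and "jghg":
  Position 0: 'c' from first, 'j' from second => "cj"
  Position 1: 'e' from first, 'g' from second => "eg"
  Position 2: 'c' from first, 'h' from second => "ch"
  Position 3: 'd' from first, 'g' from second => "dg"
Result: cjegchdg

cjegchdg


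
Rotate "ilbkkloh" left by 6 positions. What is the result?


Input: "ilbkkloh", rotate left by 6
First 6 characters: "ilbkkl"
Remaining characters: "oh"
Concatenate remaining + first: "oh" + "ilbkkl" = "ohilbkkl"

ohilbkkl


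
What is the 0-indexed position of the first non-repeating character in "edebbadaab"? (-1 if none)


Input: edebbadaab
Character frequencies:
  'a': 3
  'b': 3
  'd': 2
  'e': 2
Scanning left to right for freq == 1:
  Position 0 ('e'): freq=2, skip
  Position 1 ('d'): freq=2, skip
  Position 2 ('e'): freq=2, skip
  Position 3 ('b'): freq=3, skip
  Position 4 ('b'): freq=3, skip
  Position 5 ('a'): freq=3, skip
  Position 6 ('d'): freq=2, skip
  Position 7 ('a'): freq=3, skip
  Position 8 ('a'): freq=3, skip
  Position 9 ('b'): freq=3, skip
  No unique character found => answer = -1

-1


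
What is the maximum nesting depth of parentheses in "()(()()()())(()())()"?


Input: "()(()()()())(()())()"
Tracking depth:
  Position 0 '(': depth becomes 1
  Position 1 ')': depth becomes 0
  Position 2 '(': depth becomes 1
  Position 3 '(': depth becomes 2
  Position 4 ')': depth becomes 1
  Position 5 '(': depth becomes 2
  Position 6 ')': depth becomes 1
  Position 7 '(': depth becomes 2
  Position 8 ')': depth becomes 1
  Position 9 '(': depth becomes 2
  Position 10 ')': depth becomes 1
  Position 11 ')': depth becomes 0
  Position 12 '(': depth becomes 1
  Position 13 '(': depth becomes 2
  Position 14 ')': depth becomes 1
  Position 15 '(': depth becomes 2
  Position 16 ')': depth becomes 1
  Position 17 ')': depth becomes 0
  Position 18 '(': depth becomes 1
  Position 19 ')': depth becomes 0
Maximum depth reached: 2

2


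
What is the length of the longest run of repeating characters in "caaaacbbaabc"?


Input: "caaaacbbaabc"
Scanning for longest run:
  Position 1 ('a'): new char, reset run to 1
  Position 2 ('a'): continues run of 'a', length=2
  Position 3 ('a'): continues run of 'a', length=3
  Position 4 ('a'): continues run of 'a', length=4
  Position 5 ('c'): new char, reset run to 1
  Position 6 ('b'): new char, reset run to 1
  Position 7 ('b'): continues run of 'b', length=2
  Position 8 ('a'): new char, reset run to 1
  Position 9 ('a'): continues run of 'a', length=2
  Position 10 ('b'): new char, reset run to 1
  Position 11 ('c'): new char, reset run to 1
Longest run: 'a' with length 4

4


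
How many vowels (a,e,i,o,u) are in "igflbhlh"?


Input: igflbhlh
Checking each character:
  'i' at position 0: vowel (running total: 1)
  'g' at position 1: consonant
  'f' at position 2: consonant
  'l' at position 3: consonant
  'b' at position 4: consonant
  'h' at position 5: consonant
  'l' at position 6: consonant
  'h' at position 7: consonant
Total vowels: 1

1


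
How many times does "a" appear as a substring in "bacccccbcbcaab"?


Searching for "a" in "bacccccbcbcaab"
Scanning each position:
  Position 0: "b" => no
  Position 1: "a" => MATCH
  Position 2: "c" => no
  Position 3: "c" => no
  Position 4: "c" => no
  Position 5: "c" => no
  Position 6: "c" => no
  Position 7: "b" => no
  Position 8: "c" => no
  Position 9: "b" => no
  Position 10: "c" => no
  Position 11: "a" => MATCH
  Position 12: "a" => MATCH
  Position 13: "b" => no
Total occurrences: 3

3


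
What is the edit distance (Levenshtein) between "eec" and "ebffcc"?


Computing edit distance: "eec" -> "ebffcc"
DP table:
           e    b    f    f    c    c
      0    1    2    3    4    5    6
  e   1    0    1    2    3    4    5
  e   2    1    1    2    3    4    5
  c   3    2    2    2    3    3    4
Edit distance = dp[3][6] = 4

4


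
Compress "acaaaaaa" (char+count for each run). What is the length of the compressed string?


Input: acaaaaaa
Runs:
  'a' x 1 => "a1"
  'c' x 1 => "c1"
  'a' x 6 => "a6"
Compressed: "a1c1a6"
Compressed length: 6

6


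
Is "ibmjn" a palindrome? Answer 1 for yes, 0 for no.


Input: ibmjn
Reversed: njmbi
  Compare pos 0 ('i') with pos 4 ('n'): MISMATCH
  Compare pos 1 ('b') with pos 3 ('j'): MISMATCH
Result: not a palindrome

0


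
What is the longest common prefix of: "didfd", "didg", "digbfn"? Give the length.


Words: didfd, didg, digbfn
  Position 0: all 'd' => match
  Position 1: all 'i' => match
  Position 2: ('d', 'd', 'g') => mismatch, stop
LCP = "di" (length 2)

2


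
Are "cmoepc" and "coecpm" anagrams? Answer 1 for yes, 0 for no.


Strings: "cmoepc", "coecpm"
Sorted first:  ccemop
Sorted second: ccemop
Sorted forms match => anagrams

1


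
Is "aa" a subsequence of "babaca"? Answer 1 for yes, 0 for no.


Check if "aa" is a subsequence of "babaca"
Greedy scan:
  Position 0 ('b'): no match needed
  Position 1 ('a'): matches sub[0] = 'a'
  Position 2 ('b'): no match needed
  Position 3 ('a'): matches sub[1] = 'a'
  Position 4 ('c'): no match needed
  Position 5 ('a'): no match needed
All 2 characters matched => is a subsequence

1


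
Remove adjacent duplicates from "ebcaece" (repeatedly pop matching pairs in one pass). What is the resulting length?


Input: ebcaece
Stack-based adjacent duplicate removal:
  Read 'e': push. Stack: e
  Read 'b': push. Stack: eb
  Read 'c': push. Stack: ebc
  Read 'a': push. Stack: ebca
  Read 'e': push. Stack: ebcae
  Read 'c': push. Stack: ebcaec
  Read 'e': push. Stack: ebcaece
Final stack: "ebcaece" (length 7)

7


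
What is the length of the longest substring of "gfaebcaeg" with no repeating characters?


Input: "gfaebcaeg"
Sliding window (track last position of each char):
  Position 0 ('g'): window [0,0] length 1 -- new best
  Position 1 ('f'): window [0,1] length 2 -- new best
  Position 2 ('a'): window [0,2] length 3 -- new best
  Position 3 ('e'): window [0,3] length 4 -- new best
  Position 4 ('b'): window [0,4] length 5 -- new best
  Position 5 ('c'): window [0,5] length 6 -- new best
  Position 6 ('a'): repeat (last at 2), move window start to 3
  Position 6 ('a'): window [3,6] length 4
  Position 7 ('e'): repeat (last at 3), move window start to 4
  Position 7 ('e'): window [4,7] length 4
  Position 8 ('g'): window [4,8] length 5
Longest substring with no repeats: "gfaebc" with length 6

6


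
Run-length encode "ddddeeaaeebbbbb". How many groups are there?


Input: ddddeeaaeebbbbb
Scanning for consecutive runs:
  Group 1: 'd' x 4 (positions 0-3)
  Group 2: 'e' x 2 (positions 4-5)
  Group 3: 'a' x 2 (positions 6-7)
  Group 4: 'e' x 2 (positions 8-9)
  Group 5: 'b' x 5 (positions 10-14)
Total groups: 5

5
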